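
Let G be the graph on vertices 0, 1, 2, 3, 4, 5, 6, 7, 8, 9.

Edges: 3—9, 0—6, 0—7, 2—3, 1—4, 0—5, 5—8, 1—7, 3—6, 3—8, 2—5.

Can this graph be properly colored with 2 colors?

The cycle 5-8-3-6-0-5 has odd length 5, so it cannot be 2-colored; at least 3 colors are needed.
So 2 colors are not enough.

No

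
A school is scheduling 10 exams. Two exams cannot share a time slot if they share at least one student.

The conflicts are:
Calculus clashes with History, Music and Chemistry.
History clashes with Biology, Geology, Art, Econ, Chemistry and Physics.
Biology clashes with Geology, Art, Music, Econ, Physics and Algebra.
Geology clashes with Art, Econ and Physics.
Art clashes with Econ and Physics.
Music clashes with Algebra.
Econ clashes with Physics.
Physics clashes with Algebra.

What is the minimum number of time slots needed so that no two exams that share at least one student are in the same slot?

History, Biology, Geology, Art, Econ, Physics pairwise conflict, so at least 6 time slots are needed.
6 time slots suffice: time slot 1 → {Calculus, Biology}; time slot 2 → {History, Algebra}; time slot 3 → {Music, Chemistry, Physics}; time slot 4 → {Art}; time slot 5 → {Econ}; time slot 6 → {Geology}. Each listed conflict is separated.

6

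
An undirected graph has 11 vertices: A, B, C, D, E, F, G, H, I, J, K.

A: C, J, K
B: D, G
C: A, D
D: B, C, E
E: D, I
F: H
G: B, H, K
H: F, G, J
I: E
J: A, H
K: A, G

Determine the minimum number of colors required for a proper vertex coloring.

The cycle J-A-K-G-H-J has odd length 5, so it cannot be 2-colored; at least 3 colors are needed.
3 colors suffice: color 1 → {A, D, F, G, I}; color 2 → {B, C, E, H, K}; color 3 → {J}. No two adjacent vertices share a color.

3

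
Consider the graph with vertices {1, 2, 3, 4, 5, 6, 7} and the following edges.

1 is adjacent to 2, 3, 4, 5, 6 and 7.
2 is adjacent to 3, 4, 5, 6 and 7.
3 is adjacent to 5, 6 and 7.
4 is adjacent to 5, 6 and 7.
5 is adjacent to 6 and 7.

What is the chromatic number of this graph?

5

1, 2, 3, 5, 7 form a clique, so at least 5 colors are needed.
One proper 5-coloring: 1=b, 2=c, 3=e, 4=e, 5=a, 6=d, 7=d. Each edge has distinct colors on its endpoints.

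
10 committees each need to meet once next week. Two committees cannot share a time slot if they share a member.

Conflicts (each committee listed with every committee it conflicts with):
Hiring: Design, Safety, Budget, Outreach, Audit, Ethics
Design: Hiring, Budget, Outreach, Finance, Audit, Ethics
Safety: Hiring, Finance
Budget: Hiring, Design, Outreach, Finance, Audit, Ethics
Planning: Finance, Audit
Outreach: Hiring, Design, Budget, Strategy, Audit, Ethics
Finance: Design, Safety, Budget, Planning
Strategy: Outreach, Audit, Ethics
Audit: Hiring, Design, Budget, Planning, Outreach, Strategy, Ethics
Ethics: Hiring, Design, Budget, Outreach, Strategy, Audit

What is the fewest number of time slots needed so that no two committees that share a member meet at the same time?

Hiring, Design, Budget, Outreach, Audit, Ethics pairwise conflict, so at least 6 time slots are needed.
A valid assignment using 6 time slots: Hiring=4, Design=5, Safety=2, Budget=2, Planning=2, Outreach=6, Finance=1, Strategy=2, Audit=1, Ethics=3. No two conflicting committees share a time slot.

6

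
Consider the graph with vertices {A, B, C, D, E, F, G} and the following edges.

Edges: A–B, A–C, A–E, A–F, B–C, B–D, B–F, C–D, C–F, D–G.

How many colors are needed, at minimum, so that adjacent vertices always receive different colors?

4

A, B, C, F are mutually adjacent (a clique of size 4), so at least 4 colors are needed.
4 colors suffice: A=2, B=1, C=3, D=2, E=1, F=4, G=1. Every edge joins two different colors.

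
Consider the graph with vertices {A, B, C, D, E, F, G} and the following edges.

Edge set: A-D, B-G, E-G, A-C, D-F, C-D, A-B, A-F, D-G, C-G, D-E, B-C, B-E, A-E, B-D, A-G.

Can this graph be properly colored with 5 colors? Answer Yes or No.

The chromatic number is 5. A, B, D, E, G are mutually adjacent (a clique of size 5), so at least 5 colors are needed.
A valid assignment using 5 colors: A=blue, B=yellow, C=purple, D=red, E=purple, F=green, G=green.
That is already a proper 5-coloring.

Yes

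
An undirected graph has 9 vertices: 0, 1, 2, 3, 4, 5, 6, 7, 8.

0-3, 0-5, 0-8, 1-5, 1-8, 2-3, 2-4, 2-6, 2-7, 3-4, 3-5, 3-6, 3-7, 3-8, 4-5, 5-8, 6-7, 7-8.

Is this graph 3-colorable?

2, 3, 6, 7 are mutually adjacent (a clique of size 4), so at least 4 colors are needed.
So 3 colors are not enough.

No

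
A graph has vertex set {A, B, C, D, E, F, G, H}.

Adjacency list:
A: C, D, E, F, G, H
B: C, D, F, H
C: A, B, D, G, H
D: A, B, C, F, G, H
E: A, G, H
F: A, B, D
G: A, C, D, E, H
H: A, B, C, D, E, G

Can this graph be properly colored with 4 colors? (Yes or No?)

A, C, D, G, H are pairwise adjacent (a clique of size 5), so at least 5 colors are needed.
So 4 colors are not enough.

No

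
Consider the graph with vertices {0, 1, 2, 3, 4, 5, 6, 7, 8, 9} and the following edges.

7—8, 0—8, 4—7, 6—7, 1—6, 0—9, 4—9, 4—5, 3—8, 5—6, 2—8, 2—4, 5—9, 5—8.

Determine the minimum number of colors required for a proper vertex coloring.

4, 5, 9 are mutually adjacent, so at least 3 colors are needed.
3 colors suffice: 0=b, 1=b, 2=b, 3=b, 4=a, 5=b, 6=a, 7=b, 8=a, 9=c. Every edge joins two different colors.

3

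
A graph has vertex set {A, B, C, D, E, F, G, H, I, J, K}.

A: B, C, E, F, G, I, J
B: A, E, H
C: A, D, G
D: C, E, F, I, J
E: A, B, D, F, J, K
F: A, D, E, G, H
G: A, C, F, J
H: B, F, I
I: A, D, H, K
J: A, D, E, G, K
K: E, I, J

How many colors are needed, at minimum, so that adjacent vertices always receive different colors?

3

A, C, G form a triangle, so at least 3 colors are needed.
3 colors suffice: color 1 → {A, D, H, K}; color 2 → {E, G, I}; color 3 → {B, C, F, J}. No two adjacent vertices share a color.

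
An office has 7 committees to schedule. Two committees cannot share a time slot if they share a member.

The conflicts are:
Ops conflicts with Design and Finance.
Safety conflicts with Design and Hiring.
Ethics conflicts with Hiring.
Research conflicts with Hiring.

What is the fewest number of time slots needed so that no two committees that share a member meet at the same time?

Ethics and Hiring conflict, so at least 2 time slots are needed.
2 time slots suffice: Ops=2, Safety=2, Ethics=2, Research=2, Design=1, Finance=1, Hiring=1. Every pair that conflicts lands in different time slots.

2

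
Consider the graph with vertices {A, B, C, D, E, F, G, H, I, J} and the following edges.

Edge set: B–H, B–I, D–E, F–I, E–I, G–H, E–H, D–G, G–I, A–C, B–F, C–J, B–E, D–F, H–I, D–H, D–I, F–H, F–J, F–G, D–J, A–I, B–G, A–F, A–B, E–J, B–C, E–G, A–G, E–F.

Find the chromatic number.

6

D, E, F, G, H, I are mutually adjacent (a clique of size 6), so at least 6 colors are needed.
6 colors suffice: color 1 → {C, F}; color 2 → {G, J}; color 3 → {B, D}; color 4 → {I}; color 5 → {A, E}; color 6 → {H}. No two adjacent vertices share a color.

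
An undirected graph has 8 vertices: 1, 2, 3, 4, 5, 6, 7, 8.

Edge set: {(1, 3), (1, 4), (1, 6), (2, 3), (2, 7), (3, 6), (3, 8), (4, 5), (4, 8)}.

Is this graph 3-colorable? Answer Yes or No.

Yes

The chromatic number is 3. 1, 3, 6 form a triangle, so at least 3 colors are needed.
3 colors suffice: color a → {3, 4, 7}; color b → {1, 2, 5, 8}; color c → {6}.
That is already a proper 3-coloring.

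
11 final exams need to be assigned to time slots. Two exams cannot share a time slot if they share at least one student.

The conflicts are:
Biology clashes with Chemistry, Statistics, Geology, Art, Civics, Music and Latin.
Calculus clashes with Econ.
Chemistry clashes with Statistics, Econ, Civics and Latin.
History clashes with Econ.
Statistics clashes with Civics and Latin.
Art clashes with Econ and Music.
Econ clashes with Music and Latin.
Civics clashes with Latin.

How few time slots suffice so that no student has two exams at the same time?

5

Biology, Chemistry, Statistics, Civics, Latin all conflict with each other, so at least 5 time slots are needed.
5 time slots suffice: Biology=1, Calculus=2, Chemistry=2, History=2, Statistics=4, Geology=2, Art=2, Econ=1, Civics=5, Music=3, Latin=3. No two conflicting exams share a time slot.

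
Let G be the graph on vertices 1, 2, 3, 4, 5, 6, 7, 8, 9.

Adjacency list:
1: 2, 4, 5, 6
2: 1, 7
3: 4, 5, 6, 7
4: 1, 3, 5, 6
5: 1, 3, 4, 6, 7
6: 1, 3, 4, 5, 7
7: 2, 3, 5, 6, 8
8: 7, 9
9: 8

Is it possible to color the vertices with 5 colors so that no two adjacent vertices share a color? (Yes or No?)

The chromatic number is 4. 1, 4, 5, 6 are pairwise adjacent (a clique of size 4), so at least 4 colors are needed.
A valid assignment using 4 colors: 1=d, 2=a, 3=d, 4=c, 5=b, 6=a, 7=c, 8=a, 9=b.
Since 5 ≥ 4, a proper 5-coloring certainly exists.

Yes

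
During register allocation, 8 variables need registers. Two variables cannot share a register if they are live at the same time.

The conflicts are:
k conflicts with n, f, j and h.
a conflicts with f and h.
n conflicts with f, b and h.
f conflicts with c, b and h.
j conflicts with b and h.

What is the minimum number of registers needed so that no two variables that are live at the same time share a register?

4

k, n, f, h all conflict with each other, so at least 4 registers are needed.
4 registers suffice: k=4, a=3, n=3, f=1, j=1, c=2, b=2, h=2. Every pair that conflicts lands in different registers.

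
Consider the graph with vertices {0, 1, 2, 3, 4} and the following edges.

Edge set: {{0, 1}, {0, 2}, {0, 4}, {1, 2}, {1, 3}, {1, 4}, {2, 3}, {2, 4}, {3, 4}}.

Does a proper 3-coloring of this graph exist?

No

1, 2, 3, 4 form a clique, so at least 4 colors are needed.
So 3 colors are not enough.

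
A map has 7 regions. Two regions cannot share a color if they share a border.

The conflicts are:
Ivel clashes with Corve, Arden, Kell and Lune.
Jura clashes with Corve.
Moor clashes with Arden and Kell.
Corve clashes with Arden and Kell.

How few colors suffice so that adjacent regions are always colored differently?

Ivel, Corve, Arden pairwise conflict, so at least 3 colors are needed.
3 colors suffice: color 1 → {Ivel, Jura, Moor}; color 2 → {Corve, Lune}; color 3 → {Arden, Kell}. No two conflicting regions share a color.

3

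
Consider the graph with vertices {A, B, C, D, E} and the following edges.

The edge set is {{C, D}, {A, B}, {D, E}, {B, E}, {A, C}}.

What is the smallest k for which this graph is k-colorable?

3

The cycle D-E-B-A-C-D has odd length 5, so it cannot be 2-colored; at least 3 colors are needed.
One proper 3-coloring: A=3, B=1, C=2, D=1, E=2. Every edge joins two different colors.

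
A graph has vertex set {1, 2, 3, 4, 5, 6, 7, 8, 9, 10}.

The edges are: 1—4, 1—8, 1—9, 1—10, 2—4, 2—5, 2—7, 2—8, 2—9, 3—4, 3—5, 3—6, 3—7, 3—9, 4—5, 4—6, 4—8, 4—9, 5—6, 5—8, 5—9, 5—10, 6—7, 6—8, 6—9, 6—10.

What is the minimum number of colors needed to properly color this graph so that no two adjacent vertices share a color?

5

3, 4, 5, 6, 9 form a clique, so at least 5 colors are needed.
5 colors suffice: color red → {1, 2, 6}; color blue → {5, 7}; color green → {4, 10}; color yellow → {8, 9}; color purple → {3}. Every edge joins two different colors.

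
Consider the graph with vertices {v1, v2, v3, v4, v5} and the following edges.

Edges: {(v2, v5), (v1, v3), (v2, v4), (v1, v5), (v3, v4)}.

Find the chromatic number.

3

The cycle v5-v2-v4-v3-v1-v5 has odd length 5, so it cannot be 2-colored; at least 3 colors are needed.
One proper 3-coloring: v1=1, v2=3, v3=2, v4=1, v5=2. No two adjacent vertices share a color.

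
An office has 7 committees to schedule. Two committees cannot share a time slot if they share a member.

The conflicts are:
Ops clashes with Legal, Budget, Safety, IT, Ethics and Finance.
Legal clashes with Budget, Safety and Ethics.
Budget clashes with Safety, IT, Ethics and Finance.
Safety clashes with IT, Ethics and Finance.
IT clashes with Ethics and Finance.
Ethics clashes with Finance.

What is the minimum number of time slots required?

6

Ops, Budget, Safety, IT, Ethics, Finance all conflict with each other, so at least 6 time slots are needed.
Using 6 time slots: Ops=2, Legal=5, Budget=1, Safety=3, IT=5, Ethics=4, Finance=6. No two conflicting committees share a time slot.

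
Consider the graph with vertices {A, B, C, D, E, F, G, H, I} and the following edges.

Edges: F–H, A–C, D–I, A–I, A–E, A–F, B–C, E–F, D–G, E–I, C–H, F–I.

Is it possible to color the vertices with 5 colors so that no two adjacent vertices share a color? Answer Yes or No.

Yes

The chromatic number is 4. A, E, F, I form a clique, so at least 4 colors are needed.
A valid assignment using 4 colors: A=3, B=2, C=1, D=1, E=4, F=1, G=2, H=2, I=2.
Since 5 ≥ 4, a proper 5-coloring certainly exists.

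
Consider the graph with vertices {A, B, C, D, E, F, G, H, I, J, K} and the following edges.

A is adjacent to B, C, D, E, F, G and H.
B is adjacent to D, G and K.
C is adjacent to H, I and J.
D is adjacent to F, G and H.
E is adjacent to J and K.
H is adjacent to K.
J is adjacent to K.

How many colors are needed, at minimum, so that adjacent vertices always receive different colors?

4

A, B, D, G are mutually adjacent (a clique of size 4), so at least 4 colors are needed.
4 colors suffice: color red → {A, I, K}; color blue → {C, D, E}; color green → {B, F, H, J}; color yellow → {G}. Each edge has distinct colors on its endpoints.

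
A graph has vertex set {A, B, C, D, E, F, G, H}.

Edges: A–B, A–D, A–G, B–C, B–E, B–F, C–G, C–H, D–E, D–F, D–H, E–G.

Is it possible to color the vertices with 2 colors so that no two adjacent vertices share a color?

No

The cycle H-D-F-B-C-H has odd length 5, so it cannot be 2-colored; at least 3 colors are needed.
So 2 colors are not enough.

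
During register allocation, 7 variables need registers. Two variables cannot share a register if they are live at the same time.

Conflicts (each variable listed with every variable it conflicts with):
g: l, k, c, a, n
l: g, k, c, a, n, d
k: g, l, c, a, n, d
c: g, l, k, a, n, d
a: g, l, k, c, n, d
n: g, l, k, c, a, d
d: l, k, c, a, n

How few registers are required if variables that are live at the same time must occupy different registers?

6

l, k, c, a, n, d pairwise conflict, so at least 6 registers are needed.
6 registers suffice: register 1 → {c}; register 2 → {k}; register 3 → {l}; register 4 → {n}; register 5 → {a}; register 6 → {g, d}. No two conflicting variables share a register.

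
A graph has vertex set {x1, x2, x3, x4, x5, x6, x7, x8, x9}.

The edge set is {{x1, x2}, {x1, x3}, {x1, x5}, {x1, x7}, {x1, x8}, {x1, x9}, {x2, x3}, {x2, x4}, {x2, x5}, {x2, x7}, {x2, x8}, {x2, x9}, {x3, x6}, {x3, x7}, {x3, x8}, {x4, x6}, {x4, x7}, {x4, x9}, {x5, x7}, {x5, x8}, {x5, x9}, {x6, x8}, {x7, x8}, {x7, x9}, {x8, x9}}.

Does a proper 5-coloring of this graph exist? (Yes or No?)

No

x1, x2, x5, x7, x8, x9 are mutually adjacent (a clique of size 6), so at least 6 colors are needed.
So 5 colors are not enough.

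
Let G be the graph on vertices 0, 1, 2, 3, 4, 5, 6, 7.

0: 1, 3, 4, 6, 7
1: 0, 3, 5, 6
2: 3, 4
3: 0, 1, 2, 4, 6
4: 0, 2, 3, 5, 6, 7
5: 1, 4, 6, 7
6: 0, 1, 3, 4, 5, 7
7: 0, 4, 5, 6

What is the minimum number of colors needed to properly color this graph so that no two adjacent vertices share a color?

0, 4, 6, 7 are mutually adjacent (a clique of size 4), so at least 4 colors are needed.
A valid assignment using 4 colors: 0=green, 1=blue, 2=red, 3=yellow, 4=blue, 5=green, 6=red, 7=yellow. Each edge has distinct colors on its endpoints.

4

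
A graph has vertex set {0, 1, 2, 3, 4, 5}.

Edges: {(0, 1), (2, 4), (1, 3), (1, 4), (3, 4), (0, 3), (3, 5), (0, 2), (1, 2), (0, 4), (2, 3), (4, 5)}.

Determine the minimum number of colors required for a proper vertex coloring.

5

0, 1, 2, 3, 4 are mutually adjacent (a clique of size 5), so at least 5 colors are needed.
5 colors suffice: color a → {3}; color b → {4}; color c → {2, 5}; color d → {1}; color e → {0}. No two adjacent vertices share a color.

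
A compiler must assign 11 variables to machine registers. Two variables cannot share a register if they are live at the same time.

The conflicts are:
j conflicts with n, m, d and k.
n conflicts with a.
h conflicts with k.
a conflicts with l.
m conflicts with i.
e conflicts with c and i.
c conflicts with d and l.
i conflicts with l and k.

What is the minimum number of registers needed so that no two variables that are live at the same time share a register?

c and d conflict, so at least 2 registers are needed.
Using 2 registers: j=1, n=2, h=1, a=1, m=2, e=2, c=1, i=1, d=2, l=2, k=2. No two conflicting variables share a register.

2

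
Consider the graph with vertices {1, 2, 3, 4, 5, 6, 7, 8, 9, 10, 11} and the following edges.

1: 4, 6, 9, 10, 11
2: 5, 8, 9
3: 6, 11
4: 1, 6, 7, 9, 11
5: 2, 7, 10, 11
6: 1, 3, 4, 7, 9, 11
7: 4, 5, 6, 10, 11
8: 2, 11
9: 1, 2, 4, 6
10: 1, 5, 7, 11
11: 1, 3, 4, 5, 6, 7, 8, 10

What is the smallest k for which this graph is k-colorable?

5, 7, 10, 11 are pairwise adjacent (a clique of size 4), so at least 4 colors are needed.
4 colors suffice: color a → {9, 11}; color b → {5, 6, 8}; color c → {1, 2, 3, 7}; color d → {4, 10}. Every edge joins two different colors.

4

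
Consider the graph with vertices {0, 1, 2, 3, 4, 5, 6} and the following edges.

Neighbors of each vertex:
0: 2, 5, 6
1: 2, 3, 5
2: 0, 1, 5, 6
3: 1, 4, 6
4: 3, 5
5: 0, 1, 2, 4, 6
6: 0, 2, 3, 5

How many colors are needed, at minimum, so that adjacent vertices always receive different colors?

0, 2, 5, 6 form a clique, so at least 4 colors are needed.
4 colors suffice: color red → {3, 5}; color blue → {2, 4}; color green → {1, 6}; color yellow → {0}. Every edge joins two different colors.

4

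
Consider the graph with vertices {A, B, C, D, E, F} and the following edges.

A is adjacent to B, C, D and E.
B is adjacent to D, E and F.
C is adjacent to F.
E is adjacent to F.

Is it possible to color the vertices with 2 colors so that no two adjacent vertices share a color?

No

A, B, E are mutually adjacent, so at least 3 colors are needed.
So 2 colors are not enough.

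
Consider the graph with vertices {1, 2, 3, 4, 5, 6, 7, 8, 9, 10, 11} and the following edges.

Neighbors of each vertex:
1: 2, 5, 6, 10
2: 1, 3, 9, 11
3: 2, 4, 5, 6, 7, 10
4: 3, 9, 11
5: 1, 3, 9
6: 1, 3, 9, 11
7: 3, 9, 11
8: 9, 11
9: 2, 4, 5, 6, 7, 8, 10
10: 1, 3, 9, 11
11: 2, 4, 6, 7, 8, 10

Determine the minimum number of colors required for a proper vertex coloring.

2

9 and 10 are adjacent, so at least 2 colors are needed.
One proper 2-coloring: 1=a, 2=b, 3=a, 4=b, 5=b, 6=b, 7=b, 8=b, 9=a, 10=b, 11=a. No two adjacent vertices share a color.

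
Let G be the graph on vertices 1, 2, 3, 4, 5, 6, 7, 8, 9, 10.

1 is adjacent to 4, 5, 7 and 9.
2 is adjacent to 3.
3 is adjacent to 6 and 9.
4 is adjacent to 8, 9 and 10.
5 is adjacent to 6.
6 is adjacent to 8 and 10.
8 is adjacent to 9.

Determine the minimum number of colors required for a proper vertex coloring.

3

4, 8, 9 are pairwise adjacent, so at least 3 colors are needed.
3 colors suffice: 1=green, 2=red, 3=blue, 4=blue, 5=blue, 6=red, 7=red, 8=green, 9=red, 10=green. Every edge joins two different colors.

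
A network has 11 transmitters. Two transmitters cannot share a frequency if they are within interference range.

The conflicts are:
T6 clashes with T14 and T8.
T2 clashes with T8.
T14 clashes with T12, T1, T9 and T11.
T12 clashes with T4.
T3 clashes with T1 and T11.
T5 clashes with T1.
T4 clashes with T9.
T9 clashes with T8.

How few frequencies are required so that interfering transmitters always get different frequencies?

T6 and T14 conflict, so at least 2 frequencies are needed.
2 frequencies suffice: frequency 1 → {T14, T3, T5, T4, T8}; frequency 2 → {T6, T2, T12, T1, T9, T11}. No two conflicting transmitters share a frequency.

2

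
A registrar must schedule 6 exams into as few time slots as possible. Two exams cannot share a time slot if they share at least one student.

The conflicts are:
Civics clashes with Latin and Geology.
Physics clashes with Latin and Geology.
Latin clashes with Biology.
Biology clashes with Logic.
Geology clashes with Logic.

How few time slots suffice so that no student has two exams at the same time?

3

The cycle Latin-Biology-Logic-Geology-Civics-Latin has odd length 5, so it cannot be 2-colored; at least 3 time slots are needed.
3 time slots suffice: time slot 1 → {Latin, Geology}; time slot 2 → {Civics, Physics, Logic}; time slot 3 → {Biology}. Every pair that conflicts lands in different time slots.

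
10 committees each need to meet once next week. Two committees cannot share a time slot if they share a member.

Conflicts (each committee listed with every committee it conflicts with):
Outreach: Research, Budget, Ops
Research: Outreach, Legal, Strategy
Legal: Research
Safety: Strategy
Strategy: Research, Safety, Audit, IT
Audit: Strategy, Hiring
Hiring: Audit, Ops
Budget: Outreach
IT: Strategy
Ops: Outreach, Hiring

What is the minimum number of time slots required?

Strategy and Audit conflict, so at least 2 time slots are needed.
2 time slots suffice: time slot 1 → {Outreach, Legal, Strategy, Hiring}; time slot 2 → {Research, Safety, Audit, Budget, IT, Ops}. Each listed conflict is separated.

2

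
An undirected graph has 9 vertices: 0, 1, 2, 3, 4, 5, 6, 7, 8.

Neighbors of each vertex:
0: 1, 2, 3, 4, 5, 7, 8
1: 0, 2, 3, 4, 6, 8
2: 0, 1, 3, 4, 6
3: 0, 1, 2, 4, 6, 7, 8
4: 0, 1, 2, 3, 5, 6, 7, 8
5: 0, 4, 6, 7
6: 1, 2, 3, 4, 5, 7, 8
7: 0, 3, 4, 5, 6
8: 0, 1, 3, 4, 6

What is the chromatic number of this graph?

1, 3, 4, 6, 8 form a clique, so at least 5 colors are needed.
A valid assignment using 5 colors: 0=blue, 1=yellow, 2=purple, 3=green, 4=red, 5=green, 6=blue, 7=yellow, 8=purple. Each edge has distinct colors on its endpoints.

5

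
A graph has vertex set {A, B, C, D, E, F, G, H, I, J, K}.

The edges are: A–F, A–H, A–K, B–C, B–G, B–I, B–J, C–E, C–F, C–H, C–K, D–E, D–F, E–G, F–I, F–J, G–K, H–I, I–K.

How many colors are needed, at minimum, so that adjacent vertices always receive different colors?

2

G and K are adjacent, so at least 2 colors are needed.
A valid assignment using 2 colors: A=1, B=2, C=1, D=1, E=2, F=2, G=1, H=2, I=1, J=1, K=2. Each edge has distinct colors on its endpoints.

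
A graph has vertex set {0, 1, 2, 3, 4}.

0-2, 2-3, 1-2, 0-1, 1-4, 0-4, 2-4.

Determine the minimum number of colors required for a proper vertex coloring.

4

0, 1, 2, 4 form a clique, so at least 4 colors are needed.
4 colors suffice: color red → {2}; color blue → {1, 3}; color green → {0}; color yellow → {4}. Each edge has distinct colors on its endpoints.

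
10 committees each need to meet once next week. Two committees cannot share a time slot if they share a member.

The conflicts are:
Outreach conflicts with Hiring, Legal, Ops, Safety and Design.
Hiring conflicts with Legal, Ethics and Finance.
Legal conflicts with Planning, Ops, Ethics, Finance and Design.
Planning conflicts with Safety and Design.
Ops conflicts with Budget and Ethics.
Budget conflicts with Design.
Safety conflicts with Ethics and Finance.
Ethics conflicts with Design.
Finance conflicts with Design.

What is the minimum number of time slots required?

Legal, Planning, Design all conflict with each other, so at least 3 time slots are needed.
3 time slots suffice: time slot 1 → {Legal, Budget, Safety}; time slot 2 → {Hiring, Ops, Design}; time slot 3 → {Outreach, Planning, Ethics, Finance}. Every pair that conflicts lands in different time slots.

3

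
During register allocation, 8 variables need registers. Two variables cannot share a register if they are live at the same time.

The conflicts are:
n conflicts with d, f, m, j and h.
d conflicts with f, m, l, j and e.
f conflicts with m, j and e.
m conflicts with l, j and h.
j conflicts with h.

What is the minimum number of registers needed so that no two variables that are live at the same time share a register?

n, d, f, m, j all conflict with each other, so at least 5 registers are needed.
Using 5 registers: n=5, d=2, f=4, m=1, l=3, j=3, h=2, e=1. No two conflicting variables share a register.

5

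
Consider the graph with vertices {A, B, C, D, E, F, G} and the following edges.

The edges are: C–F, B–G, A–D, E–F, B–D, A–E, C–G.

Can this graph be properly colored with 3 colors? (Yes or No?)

Yes

The chromatic number is 3. The cycle E-A-D-B-G-C-F-E has odd length 7, so it cannot be 2-colored; at least 3 colors are needed.
3 colors suffice: A=green, B=red, C=red, D=blue, E=red, F=blue, G=blue.
That is already a proper 3-coloring.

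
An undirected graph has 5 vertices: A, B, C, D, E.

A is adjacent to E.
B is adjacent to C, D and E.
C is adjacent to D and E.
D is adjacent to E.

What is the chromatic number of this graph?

4

B, C, D, E are pairwise adjacent (a clique of size 4), so at least 4 colors are needed.
A valid assignment using 4 colors: A=2, B=2, C=3, D=4, E=1. Every edge joins two different colors.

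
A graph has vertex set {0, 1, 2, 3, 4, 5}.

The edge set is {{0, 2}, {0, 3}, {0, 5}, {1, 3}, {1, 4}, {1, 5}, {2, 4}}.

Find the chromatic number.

3

The cycle 5-0-2-4-1-5 has odd length 5, so it cannot be 2-colored; at least 3 colors are needed.
3 colors suffice: 0=red, 1=red, 2=blue, 3=blue, 4=green, 5=blue. No two adjacent vertices share a color.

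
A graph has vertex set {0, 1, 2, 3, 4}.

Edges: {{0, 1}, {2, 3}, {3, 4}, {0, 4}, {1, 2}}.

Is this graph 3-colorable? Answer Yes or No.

The chromatic number is 3. The cycle 1-2-3-4-0-1 has odd length 5, so it cannot be 2-colored; at least 3 colors are needed.
3 colors suffice: 0=b, 1=a, 2=b, 3=a, 4=c.
That is already a proper 3-coloring.

Yes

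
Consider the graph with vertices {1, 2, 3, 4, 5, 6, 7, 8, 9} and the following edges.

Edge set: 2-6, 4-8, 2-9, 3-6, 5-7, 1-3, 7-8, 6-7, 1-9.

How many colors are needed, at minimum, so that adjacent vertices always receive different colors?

The cycle 1-3-6-2-9-1 has odd length 5, so it cannot be 2-colored; at least 3 colors are needed.
3 colors suffice: color a → {5, 6, 8, 9}; color b → {1, 2, 4, 7}; color c → {3}. No two adjacent vertices share a color.

3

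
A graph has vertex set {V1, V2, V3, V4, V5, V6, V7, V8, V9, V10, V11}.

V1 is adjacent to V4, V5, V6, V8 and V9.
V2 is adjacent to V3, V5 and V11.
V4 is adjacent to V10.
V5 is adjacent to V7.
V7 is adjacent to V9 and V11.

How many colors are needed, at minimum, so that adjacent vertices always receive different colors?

2

V7 and V11 are adjacent, so at least 2 colors are needed.
2 colors suffice: color 1 → {V1, V2, V7, V10}; color 2 → {V3, V4, V5, V6, V8, V9, V11}. No two adjacent vertices share a color.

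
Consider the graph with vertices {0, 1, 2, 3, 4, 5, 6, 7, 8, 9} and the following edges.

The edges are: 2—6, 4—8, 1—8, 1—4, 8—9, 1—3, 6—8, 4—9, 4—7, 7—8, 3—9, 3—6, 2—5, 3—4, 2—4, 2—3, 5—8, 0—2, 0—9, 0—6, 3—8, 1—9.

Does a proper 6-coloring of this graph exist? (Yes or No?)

The chromatic number is 5. 1, 3, 4, 8, 9 form a clique, so at least 5 colors are needed.
5 colors suffice: color a → {2, 8}; color b → {0, 3, 5, 7}; color c → {4, 6}; color d → {9}; color e → {1}.
Since 6 ≥ 5, a proper 6-coloring certainly exists.

Yes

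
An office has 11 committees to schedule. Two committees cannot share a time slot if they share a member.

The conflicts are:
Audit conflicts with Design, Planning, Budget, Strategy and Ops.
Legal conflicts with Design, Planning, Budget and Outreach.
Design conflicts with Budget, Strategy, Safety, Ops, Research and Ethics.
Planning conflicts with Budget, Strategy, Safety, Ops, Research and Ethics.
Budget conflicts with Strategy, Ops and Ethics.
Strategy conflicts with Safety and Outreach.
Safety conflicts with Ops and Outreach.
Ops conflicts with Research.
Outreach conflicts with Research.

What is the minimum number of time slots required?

Audit, Design, Budget, Ops pairwise conflict, so at least 4 time slots are needed.
4 time slots suffice: time slot 1 → {Design, Planning, Outreach}; time slot 2 → {Budget, Safety, Research}; time slot 3 → {Legal, Strategy, Ops, Ethics}; time slot 4 → {Audit}. Each listed conflict is separated.

4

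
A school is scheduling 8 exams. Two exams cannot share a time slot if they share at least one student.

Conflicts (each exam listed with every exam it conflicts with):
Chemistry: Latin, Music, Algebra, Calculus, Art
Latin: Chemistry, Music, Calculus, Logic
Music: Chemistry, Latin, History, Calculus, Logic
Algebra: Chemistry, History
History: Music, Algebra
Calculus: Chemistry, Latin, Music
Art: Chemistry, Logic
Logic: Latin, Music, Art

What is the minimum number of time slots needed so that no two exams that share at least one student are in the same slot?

Chemistry, Latin, Music, Calculus pairwise conflict, so at least 4 time slots are needed.
4 time slots suffice: time slot 1 → {Chemistry, History, Logic}; time slot 2 → {Music, Algebra, Art}; time slot 3 → {Latin}; time slot 4 → {Calculus}. Every pair that conflicts lands in different time slots.

4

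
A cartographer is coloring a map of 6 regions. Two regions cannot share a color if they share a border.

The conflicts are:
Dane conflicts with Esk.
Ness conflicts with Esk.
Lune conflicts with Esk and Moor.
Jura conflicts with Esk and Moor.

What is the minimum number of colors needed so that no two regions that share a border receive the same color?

Ness and Esk conflict, so at least 2 colors are needed.
2 colors suffice: Dane=2, Ness=2, Lune=2, Jura=2, Esk=1, Moor=1. No two conflicting regions share a color.

2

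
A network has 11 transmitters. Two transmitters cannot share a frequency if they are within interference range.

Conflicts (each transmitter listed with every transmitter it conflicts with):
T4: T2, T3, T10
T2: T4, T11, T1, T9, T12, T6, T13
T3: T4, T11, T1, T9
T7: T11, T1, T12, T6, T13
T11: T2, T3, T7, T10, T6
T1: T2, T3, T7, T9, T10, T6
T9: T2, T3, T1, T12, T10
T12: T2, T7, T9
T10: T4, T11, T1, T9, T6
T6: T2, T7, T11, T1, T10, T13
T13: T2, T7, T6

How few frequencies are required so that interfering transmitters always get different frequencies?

T7, T6, T13 all conflict with each other, so at least 3 frequencies are needed.
3 frequencies suffice: frequency 1 → {T2, T3, T7, T10}; frequency 2 → {T4, T9, T6}; frequency 3 → {T11, T1, T12, T13}. Every pair that conflicts lands in different frequencies.

3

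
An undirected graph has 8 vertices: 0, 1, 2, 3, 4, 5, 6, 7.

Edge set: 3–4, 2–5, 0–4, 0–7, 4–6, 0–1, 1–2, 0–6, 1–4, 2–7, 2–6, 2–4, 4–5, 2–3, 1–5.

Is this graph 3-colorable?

No

1, 2, 4, 5 form a clique, so at least 4 colors are needed.
So 3 colors are not enough.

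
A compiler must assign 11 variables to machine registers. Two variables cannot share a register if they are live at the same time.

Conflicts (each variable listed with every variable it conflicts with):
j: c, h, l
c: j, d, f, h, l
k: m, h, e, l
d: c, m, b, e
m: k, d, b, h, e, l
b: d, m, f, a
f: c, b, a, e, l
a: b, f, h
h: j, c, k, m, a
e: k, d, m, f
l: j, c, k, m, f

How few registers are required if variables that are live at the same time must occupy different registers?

k, m, h are mutually in conflict, so at least 3 registers are needed.
Using 3 registers: j=2, c=1, k=2, d=2, m=1, b=3, f=2, a=1, h=3, e=3, l=3. No two conflicting variables share a register.

3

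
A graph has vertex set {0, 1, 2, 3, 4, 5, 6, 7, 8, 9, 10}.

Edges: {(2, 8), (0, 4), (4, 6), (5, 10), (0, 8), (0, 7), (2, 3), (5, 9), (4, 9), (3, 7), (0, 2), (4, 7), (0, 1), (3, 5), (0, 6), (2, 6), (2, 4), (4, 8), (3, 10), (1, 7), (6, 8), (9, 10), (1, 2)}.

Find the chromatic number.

0, 2, 4, 6, 8 are pairwise adjacent (a clique of size 5), so at least 5 colors are needed.
A valid assignment using 5 colors: 0=a, 1=c, 2=b, 3=a, 4=c, 5=b, 6=e, 7=b, 8=d, 9=a, 10=c. Every edge joins two different colors.

5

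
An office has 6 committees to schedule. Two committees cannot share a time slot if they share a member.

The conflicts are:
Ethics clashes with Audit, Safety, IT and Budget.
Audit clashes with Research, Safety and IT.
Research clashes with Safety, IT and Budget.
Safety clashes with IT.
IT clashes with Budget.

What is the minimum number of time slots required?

4

Ethics, Audit, Safety, IT are mutually in conflict, so at least 4 time slots are needed.
4 time slots suffice: time slot 1 → {IT}; time slot 2 → {Safety, Budget}; time slot 3 → {Audit}; time slot 4 → {Ethics, Research}. Every pair that conflicts lands in different time slots.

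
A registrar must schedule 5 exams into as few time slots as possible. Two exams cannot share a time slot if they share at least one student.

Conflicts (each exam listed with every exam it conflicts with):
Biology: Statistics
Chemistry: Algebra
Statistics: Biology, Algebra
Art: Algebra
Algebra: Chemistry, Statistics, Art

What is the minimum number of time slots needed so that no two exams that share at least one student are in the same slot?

2

Art and Algebra conflict, so at least 2 time slots are needed.
Using 2 time slots: Biology=1, Chemistry=2, Statistics=2, Art=2, Algebra=1. Each listed conflict is separated.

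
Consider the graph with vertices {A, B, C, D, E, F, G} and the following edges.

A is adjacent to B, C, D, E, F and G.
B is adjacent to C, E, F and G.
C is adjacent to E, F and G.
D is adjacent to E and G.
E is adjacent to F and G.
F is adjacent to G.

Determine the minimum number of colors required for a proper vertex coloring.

6

A, B, C, E, F, G are pairwise adjacent (a clique of size 6), so at least 6 colors are needed.
6 colors suffice: A=1, B=6, C=4, D=4, E=3, F=5, G=2. Each edge has distinct colors on its endpoints.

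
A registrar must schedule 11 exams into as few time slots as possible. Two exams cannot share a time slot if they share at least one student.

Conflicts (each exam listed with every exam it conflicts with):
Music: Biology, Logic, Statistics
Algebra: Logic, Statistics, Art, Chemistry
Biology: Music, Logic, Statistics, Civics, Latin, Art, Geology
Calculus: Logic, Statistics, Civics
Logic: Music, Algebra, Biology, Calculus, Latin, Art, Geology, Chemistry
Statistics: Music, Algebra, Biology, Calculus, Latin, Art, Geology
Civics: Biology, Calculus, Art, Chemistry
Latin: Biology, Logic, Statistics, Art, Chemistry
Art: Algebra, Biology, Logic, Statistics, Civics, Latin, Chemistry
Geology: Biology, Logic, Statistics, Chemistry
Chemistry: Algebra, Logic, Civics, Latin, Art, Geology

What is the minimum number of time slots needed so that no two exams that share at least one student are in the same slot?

4

Algebra, Logic, Art, Chemistry pairwise conflict, so at least 4 time slots are needed.
4 time slots suffice: time slot 1 → {Logic, Statistics, Civics}; time slot 2 → {Biology, Calculus, Chemistry}; time slot 3 → {Music, Art, Geology}; time slot 4 → {Algebra, Latin}. Each listed conflict is separated.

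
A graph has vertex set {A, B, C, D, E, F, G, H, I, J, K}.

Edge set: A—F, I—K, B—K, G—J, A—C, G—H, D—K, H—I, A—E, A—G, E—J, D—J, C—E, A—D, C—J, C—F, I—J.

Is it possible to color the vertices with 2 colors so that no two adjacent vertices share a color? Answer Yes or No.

A, C, E are pairwise adjacent, so at least 3 colors are needed.
So 2 colors are not enough.

No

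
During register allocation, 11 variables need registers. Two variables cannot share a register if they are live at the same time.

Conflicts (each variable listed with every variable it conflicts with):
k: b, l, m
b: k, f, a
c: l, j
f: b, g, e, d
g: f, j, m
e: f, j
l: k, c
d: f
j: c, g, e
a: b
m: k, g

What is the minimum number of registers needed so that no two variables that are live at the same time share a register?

The cycle g-f-b-k-m-g has odd length 5, so it cannot be 2-colored; at least 3 registers are needed.
Using 3 registers: k=1, b=2, c=3, f=1, g=2, e=2, l=2, d=2, j=1, a=1, m=3. Every pair that conflicts lands in different registers.

3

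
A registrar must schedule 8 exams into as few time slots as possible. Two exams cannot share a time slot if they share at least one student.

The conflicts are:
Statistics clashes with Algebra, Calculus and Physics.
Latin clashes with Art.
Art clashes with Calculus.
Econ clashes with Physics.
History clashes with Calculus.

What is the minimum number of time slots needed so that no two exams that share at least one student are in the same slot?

2

Latin and Art conflict, so at least 2 time slots are needed.
2 time slots suffice: time slot 1 → {Statistics, Art, Econ, History}; time slot 2 → {Latin, Algebra, Calculus, Physics}. Each listed conflict is separated.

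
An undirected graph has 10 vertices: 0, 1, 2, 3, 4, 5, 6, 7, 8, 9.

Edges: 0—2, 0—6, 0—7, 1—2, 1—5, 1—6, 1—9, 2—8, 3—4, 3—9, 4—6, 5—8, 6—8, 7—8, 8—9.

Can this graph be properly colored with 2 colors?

The cycle 6-1-9-3-4-6 has odd length 5, so it cannot be 2-colored; at least 3 colors are needed.
So 2 colors are not enough.

No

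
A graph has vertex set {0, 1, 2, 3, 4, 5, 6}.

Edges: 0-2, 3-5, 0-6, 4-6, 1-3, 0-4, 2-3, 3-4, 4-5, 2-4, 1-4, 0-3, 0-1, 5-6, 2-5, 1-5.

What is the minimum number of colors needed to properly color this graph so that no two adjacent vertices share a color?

1, 3, 4, 5 form a clique, so at least 4 colors are needed.
4 colors suffice: color a → {4}; color b → {0, 5}; color c → {3, 6}; color d → {1, 2}. Each edge has distinct colors on its endpoints.

4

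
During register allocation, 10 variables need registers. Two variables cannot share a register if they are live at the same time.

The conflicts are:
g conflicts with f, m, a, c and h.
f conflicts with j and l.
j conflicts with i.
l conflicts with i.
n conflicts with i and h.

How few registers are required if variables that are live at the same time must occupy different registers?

n and h conflict, so at least 2 registers are needed.
2 registers suffice: register 1 → {g, j, l, n}; register 2 → {f, m, a, i, c, h}. Every pair that conflicts lands in different registers.

2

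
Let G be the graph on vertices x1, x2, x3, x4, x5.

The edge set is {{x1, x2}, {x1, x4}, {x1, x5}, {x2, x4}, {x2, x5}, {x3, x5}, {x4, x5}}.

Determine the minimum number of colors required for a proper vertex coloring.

x1, x2, x4, x5 form a clique, so at least 4 colors are needed.
4 colors suffice: color R → {x5}; color B → {x2, x3}; color G → {x1}; color Y → {x4}. No two adjacent vertices share a color.

4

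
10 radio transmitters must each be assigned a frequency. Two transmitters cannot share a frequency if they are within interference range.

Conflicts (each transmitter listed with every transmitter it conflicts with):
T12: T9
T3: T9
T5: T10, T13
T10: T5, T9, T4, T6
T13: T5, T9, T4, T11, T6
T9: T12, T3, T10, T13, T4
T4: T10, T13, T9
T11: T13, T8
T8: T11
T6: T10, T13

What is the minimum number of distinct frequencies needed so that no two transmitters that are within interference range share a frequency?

3

T13, T9, T4 pairwise conflict, so at least 3 frequencies are needed.
Using 3 frequencies: T12=1, T3=1, T5=2, T10=1, T13=1, T9=2, T4=3, T11=2, T8=1, T6=2. No two conflicting transmitters share a frequency.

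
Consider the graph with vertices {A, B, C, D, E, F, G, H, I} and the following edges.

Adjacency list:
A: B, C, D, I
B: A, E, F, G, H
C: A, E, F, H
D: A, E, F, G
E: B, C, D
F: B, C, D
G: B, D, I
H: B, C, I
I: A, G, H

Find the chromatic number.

B and F are adjacent, so at least 2 colors are needed.
One proper 2-coloring: A=2, B=1, C=1, D=1, E=2, F=2, G=2, H=2, I=1. No two adjacent vertices share a color.

2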